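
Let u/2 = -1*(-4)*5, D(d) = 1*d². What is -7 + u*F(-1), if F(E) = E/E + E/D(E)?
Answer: -7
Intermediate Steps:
D(d) = d²
u = 40 (u = 2*(-1*(-4)*5) = 2*(4*5) = 2*20 = 40)
F(E) = 1 + 1/E (F(E) = E/E + E/(E²) = 1 + E/E² = 1 + 1/E)
-7 + u*F(-1) = -7 + 40*((1 - 1)/(-1)) = -7 + 40*(-1*0) = -7 + 40*0 = -7 + 0 = -7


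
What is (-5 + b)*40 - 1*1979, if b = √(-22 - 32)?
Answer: -2179 + 120*I*√6 ≈ -2179.0 + 293.94*I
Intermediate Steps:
b = 3*I*√6 (b = √(-54) = 3*I*√6 ≈ 7.3485*I)
(-5 + b)*40 - 1*1979 = (-5 + 3*I*√6)*40 - 1*1979 = (-200 + 120*I*√6) - 1979 = -2179 + 120*I*√6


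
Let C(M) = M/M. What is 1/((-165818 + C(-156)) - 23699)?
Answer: -1/189516 ≈ -5.2766e-6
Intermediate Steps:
C(M) = 1
1/((-165818 + C(-156)) - 23699) = 1/((-165818 + 1) - 23699) = 1/(-165817 - 23699) = 1/(-189516) = -1/189516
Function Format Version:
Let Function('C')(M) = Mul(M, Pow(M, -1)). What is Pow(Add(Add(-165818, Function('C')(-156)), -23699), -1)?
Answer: Rational(-1, 189516) ≈ -5.2766e-6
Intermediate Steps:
Function('C')(M) = 1
Pow(Add(Add(-165818, Function('C')(-156)), -23699), -1) = Pow(Add(Add(-165818, 1), -23699), -1) = Pow(Add(-165817, -23699), -1) = Pow(-189516, -1) = Rational(-1, 189516)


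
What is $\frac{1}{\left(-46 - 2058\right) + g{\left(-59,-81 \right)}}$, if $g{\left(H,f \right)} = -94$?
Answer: $- \frac{1}{2198} \approx -0.00045496$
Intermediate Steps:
$\frac{1}{\left(-46 - 2058\right) + g{\left(-59,-81 \right)}} = \frac{1}{\left(-46 - 2058\right) - 94} = \frac{1}{-2104 - 94} = \frac{1}{-2198} = - \frac{1}{2198}$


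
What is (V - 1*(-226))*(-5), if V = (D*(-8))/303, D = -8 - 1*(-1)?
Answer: -342670/303 ≈ -1130.9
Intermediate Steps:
D = -7 (D = -8 + 1 = -7)
V = 56/303 (V = -7*(-8)/303 = 56*(1/303) = 56/303 ≈ 0.18482)
(V - 1*(-226))*(-5) = (56/303 - 1*(-226))*(-5) = (56/303 + 226)*(-5) = (68534/303)*(-5) = -342670/303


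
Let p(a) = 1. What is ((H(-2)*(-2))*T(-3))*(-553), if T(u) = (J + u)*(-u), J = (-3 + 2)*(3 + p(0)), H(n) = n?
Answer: 46452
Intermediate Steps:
J = -4 (J = (-3 + 2)*(3 + 1) = -1*4 = -4)
T(u) = -u*(-4 + u) (T(u) = (-4 + u)*(-u) = -u*(-4 + u))
((H(-2)*(-2))*T(-3))*(-553) = ((-2*(-2))*(-3*(4 - 1*(-3))))*(-553) = (4*(-3*(4 + 3)))*(-553) = (4*(-3*7))*(-553) = (4*(-21))*(-553) = -84*(-553) = 46452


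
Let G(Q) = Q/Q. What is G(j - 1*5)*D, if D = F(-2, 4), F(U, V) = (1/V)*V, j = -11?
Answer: 1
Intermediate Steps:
F(U, V) = 1 (F(U, V) = V/V = 1)
D = 1
G(Q) = 1
G(j - 1*5)*D = 1*1 = 1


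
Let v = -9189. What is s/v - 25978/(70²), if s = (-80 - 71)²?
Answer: -175218371/22513050 ≈ -7.7830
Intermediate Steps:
s = 22801 (s = (-151)² = 22801)
s/v - 25978/(70²) = 22801/(-9189) - 25978/(70²) = 22801*(-1/9189) - 25978/4900 = -22801/9189 - 25978*1/4900 = -22801/9189 - 12989/2450 = -175218371/22513050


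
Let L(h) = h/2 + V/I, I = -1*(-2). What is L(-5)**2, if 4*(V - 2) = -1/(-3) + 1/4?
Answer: 18769/9216 ≈ 2.0366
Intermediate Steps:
V = 103/48 (V = 2 + (-1/(-3) + 1/4)/4 = 2 + (-1*(-1/3) + 1*(1/4))/4 = 2 + (1/3 + 1/4)/4 = 2 + (1/4)*(7/12) = 2 + 7/48 = 103/48 ≈ 2.1458)
I = 2
L(h) = 103/96 + h/2 (L(h) = h/2 + (103/48)/2 = h*(1/2) + (103/48)*(1/2) = h/2 + 103/96 = 103/96 + h/2)
L(-5)**2 = (103/96 + (1/2)*(-5))**2 = (103/96 - 5/2)**2 = (-137/96)**2 = 18769/9216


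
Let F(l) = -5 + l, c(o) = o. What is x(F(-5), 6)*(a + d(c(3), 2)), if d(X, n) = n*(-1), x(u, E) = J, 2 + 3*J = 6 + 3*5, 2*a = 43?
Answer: 247/2 ≈ 123.50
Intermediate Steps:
a = 43/2 (a = (½)*43 = 43/2 ≈ 21.500)
J = 19/3 (J = -⅔ + (6 + 3*5)/3 = -⅔ + (6 + 15)/3 = -⅔ + (⅓)*21 = -⅔ + 7 = 19/3 ≈ 6.3333)
x(u, E) = 19/3
d(X, n) = -n
x(F(-5), 6)*(a + d(c(3), 2)) = 19*(43/2 - 1*2)/3 = 19*(43/2 - 2)/3 = (19/3)*(39/2) = 247/2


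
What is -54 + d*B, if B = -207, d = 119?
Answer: -24687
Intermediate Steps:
-54 + d*B = -54 + 119*(-207) = -54 - 24633 = -24687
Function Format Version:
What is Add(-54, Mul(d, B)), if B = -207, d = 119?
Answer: -24687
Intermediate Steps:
Add(-54, Mul(d, B)) = Add(-54, Mul(119, -207)) = Add(-54, -24633) = -24687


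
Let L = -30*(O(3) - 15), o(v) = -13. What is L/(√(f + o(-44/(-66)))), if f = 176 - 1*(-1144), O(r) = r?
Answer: 360*√1307/1307 ≈ 9.9578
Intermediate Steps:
f = 1320 (f = 176 + 1144 = 1320)
L = 360 (L = -30*(3 - 15) = -30*(-12) = 360)
L/(√(f + o(-44/(-66)))) = 360/(√(1320 - 13)) = 360/(√1307) = 360*(√1307/1307) = 360*√1307/1307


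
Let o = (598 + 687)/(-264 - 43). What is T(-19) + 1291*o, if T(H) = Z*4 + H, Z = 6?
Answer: -1657400/307 ≈ -5398.7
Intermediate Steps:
T(H) = 24 + H (T(H) = 6*4 + H = 24 + H)
o = -1285/307 (o = 1285/(-307) = 1285*(-1/307) = -1285/307 ≈ -4.1857)
T(-19) + 1291*o = (24 - 19) + 1291*(-1285/307) = 5 - 1658935/307 = -1657400/307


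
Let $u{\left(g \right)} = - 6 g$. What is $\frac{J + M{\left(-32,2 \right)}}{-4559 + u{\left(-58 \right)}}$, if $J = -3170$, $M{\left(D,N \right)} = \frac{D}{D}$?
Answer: $\frac{3169}{4211} \approx 0.75255$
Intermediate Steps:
$M{\left(D,N \right)} = 1$
$\frac{J + M{\left(-32,2 \right)}}{-4559 + u{\left(-58 \right)}} = \frac{-3170 + 1}{-4559 - -348} = - \frac{3169}{-4559 + 348} = - \frac{3169}{-4211} = \left(-3169\right) \left(- \frac{1}{4211}\right) = \frac{3169}{4211}$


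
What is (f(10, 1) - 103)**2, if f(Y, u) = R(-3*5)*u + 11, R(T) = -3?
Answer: 9025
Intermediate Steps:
f(Y, u) = 11 - 3*u (f(Y, u) = -3*u + 11 = 11 - 3*u)
(f(10, 1) - 103)**2 = ((11 - 3*1) - 103)**2 = ((11 - 3) - 103)**2 = (8 - 103)**2 = (-95)**2 = 9025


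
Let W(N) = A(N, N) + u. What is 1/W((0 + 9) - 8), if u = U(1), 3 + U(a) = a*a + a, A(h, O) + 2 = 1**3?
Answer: -1/2 ≈ -0.50000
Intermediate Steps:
A(h, O) = -1 (A(h, O) = -2 + 1**3 = -2 + 1 = -1)
U(a) = -3 + a + a**2 (U(a) = -3 + (a*a + a) = -3 + (a**2 + a) = -3 + (a + a**2) = -3 + a + a**2)
u = -1 (u = -3 + 1 + 1**2 = -3 + 1 + 1 = -1)
W(N) = -2 (W(N) = -1 - 1 = -2)
1/W((0 + 9) - 8) = 1/(-2) = -1/2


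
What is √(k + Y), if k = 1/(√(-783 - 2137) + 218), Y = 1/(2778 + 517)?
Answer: √(31944223306730 - 273835884550*I*√730)/83106490 ≈ 0.068457 - 0.0078241*I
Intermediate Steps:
Y = 1/3295 ≈ 0.00030349
k = 1/(218 + 2*I*√730) (k = 1/(√(-2920) + 218) = 1/(2*I*√730 + 218) = 1/(218 + 2*I*√730) ≈ 0.0043216 - 0.0010712*I)
√(k + Y) = √((109/25222 - I*√730/25222) + 1/3295) = √(384377/83106490 - I*√730/25222)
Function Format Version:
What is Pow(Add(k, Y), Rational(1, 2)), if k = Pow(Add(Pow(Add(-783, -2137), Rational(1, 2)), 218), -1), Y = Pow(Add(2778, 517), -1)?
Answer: Mul(Rational(1, 83106490), Pow(Add(31944223306730, Mul(-273835884550, I, Pow(730, Rational(1, 2)))), Rational(1, 2))) ≈ Add(0.068457, Mul(-0.0078241, I))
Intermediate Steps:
Y = Rational(1, 3295) (Y = Pow(3295, -1) = Rational(1, 3295) ≈ 0.00030349)
k = Pow(Add(218, Mul(2, I, Pow(730, Rational(1, 2)))), -1) (k = Pow(Add(Pow(-2920, Rational(1, 2)), 218), -1) = Pow(Add(Mul(2, I, Pow(730, Rational(1, 2))), 218), -1) = Pow(Add(218, Mul(2, I, Pow(730, Rational(1, 2)))), -1) ≈ Add(0.0043216, Mul(-0.0010712, I)))
Pow(Add(k, Y), Rational(1, 2)) = Pow(Add(Add(Rational(109, 25222), Mul(Rational(-1, 25222), I, Pow(730, Rational(1, 2)))), Rational(1, 3295)), Rational(1, 2)) = Pow(Add(Rational(384377, 83106490), Mul(Rational(-1, 25222), I, Pow(730, Rational(1, 2)))), Rational(1, 2))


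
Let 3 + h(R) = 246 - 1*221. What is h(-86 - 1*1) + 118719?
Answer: 118741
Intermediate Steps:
h(R) = 22 (h(R) = -3 + (246 - 1*221) = -3 + (246 - 221) = -3 + 25 = 22)
h(-86 - 1*1) + 118719 = 22 + 118719 = 118741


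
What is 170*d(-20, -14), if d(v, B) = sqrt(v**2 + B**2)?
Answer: 340*sqrt(149) ≈ 4150.2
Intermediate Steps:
d(v, B) = sqrt(B**2 + v**2)
170*d(-20, -14) = 170*sqrt((-14)**2 + (-20)**2) = 170*sqrt(196 + 400) = 170*sqrt(596) = 170*(2*sqrt(149)) = 340*sqrt(149)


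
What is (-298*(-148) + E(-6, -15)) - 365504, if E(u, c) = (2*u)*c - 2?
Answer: -321222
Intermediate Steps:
E(u, c) = -2 + 2*c*u (E(u, c) = 2*c*u - 2 = -2 + 2*c*u)
(-298*(-148) + E(-6, -15)) - 365504 = (-298*(-148) + (-2 + 2*(-15)*(-6))) - 365504 = (44104 + (-2 + 180)) - 365504 = (44104 + 178) - 365504 = 44282 - 365504 = -321222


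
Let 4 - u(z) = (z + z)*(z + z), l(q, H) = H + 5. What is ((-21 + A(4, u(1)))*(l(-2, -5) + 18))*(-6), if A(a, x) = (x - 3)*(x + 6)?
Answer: 4212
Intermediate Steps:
l(q, H) = 5 + H
u(z) = 4 - 4*z² (u(z) = 4 - (z + z)*(z + z) = 4 - 2*z*2*z = 4 - 4*z²)
A(a, x) = (-3 + x)*(6 + x)
((-21 + A(4, u(1)))*(l(-2, -5) + 18))*(-6) = ((-21 + (-18 + (4 - 4*1²)² + 3*(4 - 4*1²)))*((5 - 5) + 18))*(-6) = ((-21 + (-18 + (4 - 4*1)² + 3*(4 - 4*1)))*(0 + 18))*(-6) = ((-21 + (-18 + (4 - 4)² + 3*(4 - 4)))*18)*(-6) = ((-21 + (-18 + 0² + 3*0))*18)*(-6) = ((-21 + (-18 + 0 + 0))*18)*(-6) = ((-21 - 18)*18)*(-6) = -39*18*(-6) = -702*(-6) = 4212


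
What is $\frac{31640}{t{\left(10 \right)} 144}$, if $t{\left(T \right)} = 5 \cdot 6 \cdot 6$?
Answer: $\frac{791}{648} \approx 1.2207$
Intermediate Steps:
$t{\left(T \right)} = 180$ ($t{\left(T \right)} = 30 \cdot 6 = 180$)
$\frac{31640}{t{\left(10 \right)} 144} = \frac{31640}{180 \cdot 144} = \frac{31640}{25920} = 31640 \cdot \frac{1}{25920} = \frac{791}{648}$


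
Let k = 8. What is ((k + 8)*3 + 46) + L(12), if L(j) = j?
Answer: 106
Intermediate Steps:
((k + 8)*3 + 46) + L(12) = ((8 + 8)*3 + 46) + 12 = (16*3 + 46) + 12 = (48 + 46) + 12 = 94 + 12 = 106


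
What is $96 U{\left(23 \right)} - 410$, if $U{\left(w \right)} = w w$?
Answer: $50374$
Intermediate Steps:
$U{\left(w \right)} = w^{2}$
$96 U{\left(23 \right)} - 410 = 96 \cdot 23^{2} - 410 = 96 \cdot 529 - 410 = 50784 - 410 = 50374$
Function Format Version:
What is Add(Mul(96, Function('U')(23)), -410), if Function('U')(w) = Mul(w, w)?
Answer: 50374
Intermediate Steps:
Function('U')(w) = Pow(w, 2)
Add(Mul(96, Function('U')(23)), -410) = Add(Mul(96, Pow(23, 2)), -410) = Add(Mul(96, 529), -410) = Add(50784, -410) = 50374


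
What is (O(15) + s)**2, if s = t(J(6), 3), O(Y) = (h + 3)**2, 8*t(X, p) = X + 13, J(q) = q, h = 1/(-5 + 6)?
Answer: 21609/64 ≈ 337.64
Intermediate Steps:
h = 1 (h = 1/1 = 1)
t(X, p) = 13/8 + X/8 (t(X, p) = (X + 13)/8 = (13 + X)/8 = 13/8 + X/8)
O(Y) = 16 (O(Y) = (1 + 3)**2 = 4**2 = 16)
s = 19/8 (s = 13/8 + (1/8)*6 = 13/8 + 3/4 = 19/8 ≈ 2.3750)
(O(15) + s)**2 = (16 + 19/8)**2 = (147/8)**2 = 21609/64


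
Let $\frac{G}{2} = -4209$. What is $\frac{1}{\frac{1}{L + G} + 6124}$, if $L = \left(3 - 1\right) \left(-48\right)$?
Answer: $\frac{8514}{52139735} \approx 0.00016329$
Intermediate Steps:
$G = -8418$ ($G = 2 \left(-4209\right) = -8418$)
$L = -96$ ($L = 2 \left(-48\right) = -96$)
$\frac{1}{\frac{1}{L + G} + 6124} = \frac{1}{\frac{1}{-96 - 8418} + 6124} = \frac{1}{\frac{1}{-8514} + 6124} = \frac{1}{- \frac{1}{8514} + 6124} = \frac{1}{\frac{52139735}{8514}} = \frac{8514}{52139735}$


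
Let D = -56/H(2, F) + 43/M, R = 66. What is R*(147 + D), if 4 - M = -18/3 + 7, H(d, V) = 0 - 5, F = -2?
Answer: 56936/5 ≈ 11387.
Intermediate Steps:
H(d, V) = -5
M = 3 (M = 4 - (-18/3 + 7) = 4 - (-18*1/3 + 7) = 4 - (-6 + 7) = 4 - 1*1 = 4 - 1 = 3)
D = 383/15 (D = -56/(-5) + 43/3 = -56*(-1/5) + 43*(1/3) = 56/5 + 43/3 = 383/15 ≈ 25.533)
R*(147 + D) = 66*(147 + 383/15) = 66*(2588/15) = 56936/5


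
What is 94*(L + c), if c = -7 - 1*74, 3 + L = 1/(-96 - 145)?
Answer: -1903030/241 ≈ -7896.4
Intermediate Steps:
L = -724/241 (L = -3 + 1/(-96 - 145) = -3 + 1/(-241) = -3 - 1/241 = -724/241 ≈ -3.0042)
c = -81 (c = -7 - 74 = -81)
94*(L + c) = 94*(-724/241 - 81) = 94*(-20245/241) = -1903030/241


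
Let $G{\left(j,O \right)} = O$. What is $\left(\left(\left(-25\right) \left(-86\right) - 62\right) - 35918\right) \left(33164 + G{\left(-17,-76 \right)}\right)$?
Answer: $-1119367040$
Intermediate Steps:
$\left(\left(\left(-25\right) \left(-86\right) - 62\right) - 35918\right) \left(33164 + G{\left(-17,-76 \right)}\right) = \left(\left(\left(-25\right) \left(-86\right) - 62\right) - 35918\right) \left(33164 - 76\right) = \left(\left(2150 - 62\right) - 35918\right) 33088 = \left(2088 - 35918\right) 33088 = \left(-33830\right) 33088 = -1119367040$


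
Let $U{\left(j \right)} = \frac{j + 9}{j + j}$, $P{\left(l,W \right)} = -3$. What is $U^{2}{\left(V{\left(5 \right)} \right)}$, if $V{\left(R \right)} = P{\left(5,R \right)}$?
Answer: $1$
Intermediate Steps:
$V{\left(R \right)} = -3$
$U{\left(j \right)} = \frac{9 + j}{2 j}$
$U^{2}{\left(V{\left(5 \right)} \right)} = \left(\frac{9 - 3}{2 \left(-3\right)}\right)^{2} = \left(\frac{1}{2} \left(- \frac{1}{3}\right) 6\right)^{2} = \left(-1\right)^{2} = 1$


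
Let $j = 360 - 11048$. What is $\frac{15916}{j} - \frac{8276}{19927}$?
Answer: $- \frac{101403005}{53244944} \approx -1.9045$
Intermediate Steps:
$j = -10688$ ($j = 360 - 11048 = -10688$)
$\frac{15916}{j} - \frac{8276}{19927} = \frac{15916}{-10688} - \frac{8276}{19927} = 15916 \left(- \frac{1}{10688}\right) - \frac{8276}{19927} = - \frac{3979}{2672} - \frac{8276}{19927} = - \frac{101403005}{53244944}$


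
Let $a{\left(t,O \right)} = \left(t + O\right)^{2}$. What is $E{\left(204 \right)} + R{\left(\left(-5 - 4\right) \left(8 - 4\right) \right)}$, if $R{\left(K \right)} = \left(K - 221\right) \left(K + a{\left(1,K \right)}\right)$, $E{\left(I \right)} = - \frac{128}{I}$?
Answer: $- \frac{15584255}{51} \approx -3.0557 \cdot 10^{5}$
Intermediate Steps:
$a{\left(t,O \right)} = \left(O + t\right)^{2}$
$R{\left(K \right)} = \left(-221 + K\right) \left(K + \left(1 + K\right)^{2}\right)$ ($R{\left(K \right)} = \left(K - 221\right) \left(K + \left(K + 1\right)^{2}\right) = \left(-221 + K\right) \left(K + \left(1 + K\right)^{2}\right)$)
$E{\left(204 \right)} + R{\left(\left(-5 - 4\right) \left(8 - 4\right) \right)} = - \frac{128}{204} - \left(221 - \left(-5 - 4\right)^{3} \left(8 - 4\right)^{3} + 218 \left(-5 - 4\right)^{2} \left(8 - 4\right)^{2} + 662 \left(-5 - 4\right) \left(8 - 4\right)\right) = \left(-128\right) \frac{1}{204} - \left(221 - 64 \left(-5 - 4\right)^{3} + 218 \cdot 16 \left(-5 - 4\right)^{2} + 662 \left(-5 - 4\right) 4\right) = - \frac{32}{51} - \left(221 + 46656 + 282528 + 662 \left(-9\right) 4\right) = - \frac{32}{51} - \left(-23611 + 46656 + 282528\right) = - \frac{32}{51} - 305573 = - \frac{15584255}{51}$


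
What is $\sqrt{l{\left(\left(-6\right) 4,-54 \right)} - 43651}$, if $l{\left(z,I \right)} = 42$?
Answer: $i \sqrt{43609} \approx 208.83 i$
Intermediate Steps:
$\sqrt{l{\left(\left(-6\right) 4,-54 \right)} - 43651} = \sqrt{42 - 43651} = \sqrt{-43609} = i \sqrt{43609}$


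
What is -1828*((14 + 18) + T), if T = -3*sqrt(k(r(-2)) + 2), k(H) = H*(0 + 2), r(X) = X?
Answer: -58496 + 5484*I*sqrt(2) ≈ -58496.0 + 7755.5*I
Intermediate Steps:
k(H) = 2*H (k(H) = H*2 = 2*H)
T = -3*I*sqrt(2) (T = -3*sqrt(2*(-2) + 2) = -3*sqrt(-4 + 2) = -3*I*sqrt(2) ≈ -4.2426*I)
-1828*((14 + 18) + T) = -1828*((14 + 18) - 3*I*sqrt(2)) = -1828*(32 - 3*I*sqrt(2)) = -58496 + 5484*I*sqrt(2)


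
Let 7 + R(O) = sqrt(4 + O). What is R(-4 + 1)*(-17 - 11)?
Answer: 168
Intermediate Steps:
R(O) = -7 + sqrt(4 + O)
R(-4 + 1)*(-17 - 11) = (-7 + sqrt(4 + (-4 + 1)))*(-17 - 11) = (-7 + sqrt(4 - 3))*(-28) = (-7 + sqrt(1))*(-28) = (-7 + 1)*(-28) = -6*(-28) = 168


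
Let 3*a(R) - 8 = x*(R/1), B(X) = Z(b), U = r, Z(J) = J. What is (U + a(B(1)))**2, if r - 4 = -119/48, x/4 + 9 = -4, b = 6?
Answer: 2550409/256 ≈ 9962.5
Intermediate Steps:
x = -52 (x = -36 + 4*(-4) = -36 - 16 = -52)
r = 73/48 (r = 4 - 119/48 = 73/48 ≈ 1.5208)
U = 73/48 ≈ 1.5208
B(X) = 6
a(R) = 8/3 - 52*R/3 (a(R) = 8/3 + (-52*R/1)/3 = 8/3 + (-52*R)/3 = 8/3 - 52*R/3)
(U + a(B(1)))**2 = (73/48 + (8/3 - 52/3*6))**2 = (73/48 + (8/3 - 104))**2 = (73/48 - 304/3)**2 = (-1597/16)**2 = 2550409/256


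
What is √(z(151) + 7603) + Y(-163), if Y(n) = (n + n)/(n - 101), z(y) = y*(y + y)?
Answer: 163/132 + √53205 ≈ 231.90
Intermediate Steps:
z(y) = 2*y² (z(y) = y*(2*y) = 2*y²)
Y(n) = 2*n/(-101 + n) (Y(n) = (2*n)/(-101 + n) = 2*n/(-101 + n))
√(z(151) + 7603) + Y(-163) = √(2*151² + 7603) + 2*(-163)/(-101 - 163) = √(2*22801 + 7603) + 2*(-163)/(-264) = √(45602 + 7603) + 2*(-163)*(-1/264) = √53205 + 163/132 = 163/132 + √53205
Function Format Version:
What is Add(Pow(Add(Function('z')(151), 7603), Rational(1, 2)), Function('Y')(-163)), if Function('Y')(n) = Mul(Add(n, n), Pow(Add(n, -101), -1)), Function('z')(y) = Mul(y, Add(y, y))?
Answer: Add(Rational(163, 132), Pow(53205, Rational(1, 2))) ≈ 231.90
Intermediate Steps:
Function('z')(y) = Mul(2, Pow(y, 2)) (Function('z')(y) = Mul(y, Mul(2, y)) = Mul(2, Pow(y, 2)))
Function('Y')(n) = Mul(2, n, Pow(Add(-101, n), -1)) (Function('Y')(n) = Mul(Mul(2, n), Pow(Add(-101, n), -1)) = Mul(2, n, Pow(Add(-101, n), -1)))
Add(Pow(Add(Function('z')(151), 7603), Rational(1, 2)), Function('Y')(-163)) = Add(Pow(Add(Mul(2, Pow(151, 2)), 7603), Rational(1, 2)), Mul(2, -163, Pow(Add(-101, -163), -1))) = Add(Pow(Add(Mul(2, 22801), 7603), Rational(1, 2)), Mul(2, -163, Pow(-264, -1))) = Add(Pow(Add(45602, 7603), Rational(1, 2)), Mul(2, -163, Rational(-1, 264))) = Add(Pow(53205, Rational(1, 2)), Rational(163, 132)) = Add(Rational(163, 132), Pow(53205, Rational(1, 2)))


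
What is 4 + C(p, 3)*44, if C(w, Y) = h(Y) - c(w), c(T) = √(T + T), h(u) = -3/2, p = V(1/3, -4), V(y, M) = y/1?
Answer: -62 - 44*√6/3 ≈ -97.926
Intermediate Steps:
V(y, M) = y (V(y, M) = y*1 = y)
p = ⅓ (p = 1/3 = ⅓ ≈ 0.33333)
h(u) = -3/2 (h(u) = -3*½ = -3/2)
c(T) = √2*√T (c(T) = √(2*T) = √2*√T)
C(w, Y) = -3/2 - √2*√w
4 + C(p, 3)*44 = 4 + (-3/2 - √2*√(⅓))*44 = 4 + (-3/2 - √2*√3/3)*44 = 4 + (-3/2 - √6/3)*44 = 4 + (-66 - 44*√6/3) = -62 - 44*√6/3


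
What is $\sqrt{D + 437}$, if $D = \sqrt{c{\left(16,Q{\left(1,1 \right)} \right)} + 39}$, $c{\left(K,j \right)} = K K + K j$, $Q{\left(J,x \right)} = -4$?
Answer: $\sqrt{437 + \sqrt{231}} \approx 21.265$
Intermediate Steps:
$c{\left(K,j \right)} = K^{2} + K j$
$D = \sqrt{231}$ ($D = \sqrt{16 \left(16 - 4\right) + 39} = \sqrt{16 \cdot 12 + 39} = \sqrt{192 + 39} = \sqrt{231} \approx 15.199$)
$\sqrt{D + 437} = \sqrt{\sqrt{231} + 437} = \sqrt{437 + \sqrt{231}}$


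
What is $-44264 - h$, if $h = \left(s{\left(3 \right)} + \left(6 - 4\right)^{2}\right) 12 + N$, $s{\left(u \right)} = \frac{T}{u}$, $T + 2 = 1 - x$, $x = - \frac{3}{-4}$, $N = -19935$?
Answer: $-24370$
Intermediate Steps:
$x = \frac{3}{4}$ ($x = \left(-3\right) \left(- \frac{1}{4}\right) = \frac{3}{4} \approx 0.75$)
$T = - \frac{7}{4}$ ($T = -2 + \left(1 - \frac{3}{4}\right) = -2 + \frac{1}{4} = - \frac{7}{4} \approx -1.75$)
$s{\left(u \right)} = - \frac{7}{4 u}$
$h = -19894$ ($h = \left(- \frac{7}{4 \cdot 3} + \left(6 - 4\right)^{2}\right) 12 - 19935 = \left(\left(- \frac{7}{4}\right) \frac{1}{3} + 2^{2}\right) 12 - 19935 = \left(- \frac{7}{12} + 4\right) 12 - 19935 = \frac{41}{12} \cdot 12 - 19935 = 41 - 19935 = -19894$)
$-44264 - h = -44264 - -19894 = -44264 + 19894 = -24370$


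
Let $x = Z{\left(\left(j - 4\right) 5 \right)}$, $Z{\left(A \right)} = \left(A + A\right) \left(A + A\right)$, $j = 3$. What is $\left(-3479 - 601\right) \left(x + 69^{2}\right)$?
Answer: $-19832880$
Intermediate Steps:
$Z{\left(A \right)} = 4 A^{2}$ ($Z{\left(A \right)} = 2 A 2 A = 4 A^{2}$)
$x = 100$ ($x = 4 \left(\left(3 - 4\right) 5\right)^{2} = 4 \left(\left(-1\right) 5\right)^{2} = 4 \left(-5\right)^{2} = 4 \cdot 25 = 100$)
$\left(-3479 - 601\right) \left(x + 69^{2}\right) = \left(-3479 - 601\right) \left(100 + 69^{2}\right) = - 4080 \left(100 + 4761\right) = \left(-4080\right) 4861 = -19832880$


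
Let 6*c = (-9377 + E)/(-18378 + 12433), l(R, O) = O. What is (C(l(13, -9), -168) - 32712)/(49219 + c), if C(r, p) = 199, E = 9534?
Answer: -1159738710/1755641573 ≈ -0.66058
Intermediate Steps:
c = -157/35670 (c = ((-9377 + 9534)/(-18378 + 12433))/6 = (157/(-5945))/6 = (157*(-1/5945))/6 = (1/6)*(-157/5945) = -157/35670 ≈ -0.0044015)
(C(l(13, -9), -168) - 32712)/(49219 + c) = (199 - 32712)/(49219 - 157/35670) = -32513/1755641573/35670 = -32513*35670/1755641573 = -1159738710/1755641573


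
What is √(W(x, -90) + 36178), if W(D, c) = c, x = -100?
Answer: 2*√9022 ≈ 189.97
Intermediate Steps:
√(W(x, -90) + 36178) = √(-90 + 36178) = √36088 = 2*√9022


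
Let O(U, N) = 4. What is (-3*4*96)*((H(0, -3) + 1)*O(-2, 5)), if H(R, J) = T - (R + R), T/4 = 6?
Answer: -115200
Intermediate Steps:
T = 24 (T = 4*6 = 24)
H(R, J) = 24 - 2*R (H(R, J) = 24 - (R + R) = 24 - 2*R)
(-3*4*96)*((H(0, -3) + 1)*O(-2, 5)) = (-3*4*96)*(((24 - 2*0) + 1)*4) = (-12*96)*(((24 + 0) + 1)*4) = -1152*(24 + 1)*4 = -28800*4 = -1152*100 = -115200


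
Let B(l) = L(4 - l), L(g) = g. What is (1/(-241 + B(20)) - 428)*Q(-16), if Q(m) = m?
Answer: 1759952/257 ≈ 6848.1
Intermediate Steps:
B(l) = 4 - l
(1/(-241 + B(20)) - 428)*Q(-16) = (1/(-241 + (4 - 1*20)) - 428)*(-16) = (1/(-241 + (4 - 20)) - 428)*(-16) = (1/(-241 - 16) - 428)*(-16) = (1/(-257) - 428)*(-16) = (-1/257 - 428)*(-16) = -109997/257*(-16) = 1759952/257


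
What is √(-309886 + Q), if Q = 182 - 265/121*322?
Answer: I*√37559514/11 ≈ 557.14*I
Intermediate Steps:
Q = -63308/121 (Q = 182 - 265*1/121*322 = 182 - 265/121*322 = 182 - 85330/121 = -63308/121 ≈ -523.21)
√(-309886 + Q) = √(-309886 - 63308/121) = √(-37559514/121) = I*√37559514/11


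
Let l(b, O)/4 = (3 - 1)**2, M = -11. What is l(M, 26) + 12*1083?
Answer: 13012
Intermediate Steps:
l(b, O) = 16 (l(b, O) = 4*(3 - 1)**2 = 4*2**2 = 4*4 = 16)
l(M, 26) + 12*1083 = 16 + 12*1083 = 16 + 12996 = 13012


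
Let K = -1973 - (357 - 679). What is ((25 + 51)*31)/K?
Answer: -2356/1651 ≈ -1.4270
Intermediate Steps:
K = -1651 (K = -1973 - 1*(-322) = -1973 + 322 = -1651)
((25 + 51)*31)/K = ((25 + 51)*31)/(-1651) = (76*31)*(-1/1651) = 2356*(-1/1651) = -2356/1651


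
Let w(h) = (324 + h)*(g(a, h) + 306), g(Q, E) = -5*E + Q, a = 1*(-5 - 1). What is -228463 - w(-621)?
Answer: 782822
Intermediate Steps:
a = -6 (a = 1*(-6) = -6)
g(Q, E) = Q - 5*E
w(h) = (300 - 5*h)*(324 + h) (w(h) = (324 + h)*((-6 - 5*h) + 306) = (324 + h)*(300 - 5*h) = (300 - 5*h)*(324 + h))
-228463 - w(-621) = -228463 - (97200 - 1320*(-621) - 5*(-621)**2) = -228463 - (97200 + 819720 - 5*385641) = -228463 - (97200 + 819720 - 1928205) = -228463 - 1*(-1011285) = -228463 + 1011285 = 782822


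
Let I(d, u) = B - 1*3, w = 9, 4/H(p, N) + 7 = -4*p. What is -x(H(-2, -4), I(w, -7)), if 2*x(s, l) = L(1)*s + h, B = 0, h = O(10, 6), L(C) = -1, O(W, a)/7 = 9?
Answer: -59/2 ≈ -29.500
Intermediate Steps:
O(W, a) = 63 (O(W, a) = 7*9 = 63)
H(p, N) = 4/(-7 - 4*p)
h = 63
I(d, u) = -3 (I(d, u) = 0 - 1*3 = 0 - 3 = -3)
x(s, l) = 63/2 - s/2 (x(s, l) = (-s + 63)/2 = (63 - s)/2 = 63/2 - s/2)
-x(H(-2, -4), I(w, -7)) = -(63/2 - (-2)/(7 + 4*(-2))) = -(63/2 - (-2)/(7 - 8)) = -(63/2 - (-2)/(-1)) = -(63/2 - (-2)*(-1)) = -(63/2 - ½*4) = -(63/2 - 2) = -1*59/2 = -59/2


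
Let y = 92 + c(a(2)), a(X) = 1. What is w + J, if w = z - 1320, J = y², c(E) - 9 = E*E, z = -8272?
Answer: 812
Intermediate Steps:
c(E) = 9 + E² (c(E) = 9 + E*E = 9 + E²)
y = 102 (y = 92 + (9 + 1²) = 92 + (9 + 1) = 92 + 10 = 102)
J = 10404 (J = 102² = 10404)
w = -9592 (w = -8272 - 1320 = -9592)
w + J = -9592 + 10404 = 812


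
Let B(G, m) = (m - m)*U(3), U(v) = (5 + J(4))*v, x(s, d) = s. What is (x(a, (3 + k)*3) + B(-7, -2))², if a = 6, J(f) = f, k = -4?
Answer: 36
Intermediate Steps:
U(v) = 9*v (U(v) = (5 + 4)*v = 9*v)
B(G, m) = 0 (B(G, m) = (m - m)*(9*3) = 0*27 = 0)
(x(a, (3 + k)*3) + B(-7, -2))² = (6 + 0)² = 6² = 36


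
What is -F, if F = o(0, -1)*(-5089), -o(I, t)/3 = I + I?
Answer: 0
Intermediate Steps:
o(I, t) = -6*I (o(I, t) = -3*(I + I) = -6*I)
F = 0 (F = -6*0*(-5089) = 0*(-5089) = 0)
-F = -1*0 = 0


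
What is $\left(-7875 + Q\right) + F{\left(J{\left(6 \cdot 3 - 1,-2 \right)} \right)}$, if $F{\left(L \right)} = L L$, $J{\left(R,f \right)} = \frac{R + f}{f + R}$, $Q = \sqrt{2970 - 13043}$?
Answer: $-7874 + i \sqrt{10073} \approx -7874.0 + 100.36 i$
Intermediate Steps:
$Q = i \sqrt{10073}$ ($Q = \sqrt{-10073} = i \sqrt{10073} \approx 100.36 i$)
$J{\left(R,f \right)} = 1$ ($J{\left(R,f \right)} = \frac{R + f}{R + f} = 1$)
$F{\left(L \right)} = L^{2}$
$\left(-7875 + Q\right) + F{\left(J{\left(6 \cdot 3 - 1,-2 \right)} \right)} = \left(-7875 + i \sqrt{10073}\right) + 1^{2} = \left(-7875 + i \sqrt{10073}\right) + 1 = -7874 + i \sqrt{10073}$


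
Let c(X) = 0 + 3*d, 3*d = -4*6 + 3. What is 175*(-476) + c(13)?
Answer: -83321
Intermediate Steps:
d = -7 (d = (-4*6 + 3)/3 = (-24 + 3)/3 = (⅓)*(-21) = -7)
c(X) = -21 (c(X) = 0 + 3*(-7) = 0 - 21 = -21)
175*(-476) + c(13) = 175*(-476) - 21 = -83300 - 21 = -83321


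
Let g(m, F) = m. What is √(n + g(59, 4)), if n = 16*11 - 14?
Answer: √221 ≈ 14.866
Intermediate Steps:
n = 162 (n = 176 - 14 = 162)
√(n + g(59, 4)) = √(162 + 59) = √221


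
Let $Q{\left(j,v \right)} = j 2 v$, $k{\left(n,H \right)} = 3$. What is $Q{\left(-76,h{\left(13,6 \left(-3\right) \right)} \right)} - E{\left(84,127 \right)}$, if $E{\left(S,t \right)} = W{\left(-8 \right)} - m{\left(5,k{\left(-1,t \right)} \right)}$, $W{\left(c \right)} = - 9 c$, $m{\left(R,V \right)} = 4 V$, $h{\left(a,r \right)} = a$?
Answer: $-2036$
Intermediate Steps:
$Q{\left(j,v \right)} = 2 j v$
$E{\left(S,t \right)} = 60$ ($E{\left(S,t \right)} = \left(-9\right) \left(-8\right) - 4 \cdot 3 = 72 - 12 = 60$)
$Q{\left(-76,h{\left(13,6 \left(-3\right) \right)} \right)} - E{\left(84,127 \right)} = 2 \left(-76\right) 13 - 60 = -1976 - 60 = -2036$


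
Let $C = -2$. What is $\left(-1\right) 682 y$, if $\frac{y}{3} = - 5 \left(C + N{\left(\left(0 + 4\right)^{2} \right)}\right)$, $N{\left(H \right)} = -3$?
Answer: $-51150$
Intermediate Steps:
$y = 75$ ($y = 3 \left(- 5 \left(-2 - 3\right)\right) = 3 \left(\left(-5\right) \left(-5\right)\right) = 3 \cdot 25 = 75$)
$\left(-1\right) 682 y = \left(-1\right) 682 \cdot 75 = \left(-682\right) 75 = -51150$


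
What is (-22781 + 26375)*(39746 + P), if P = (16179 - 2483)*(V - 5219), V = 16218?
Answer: 541551287700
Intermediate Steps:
P = 150642304 (P = (16179 - 2483)*(16218 - 5219) = 13696*10999 = 150642304)
(-22781 + 26375)*(39746 + P) = (-22781 + 26375)*(39746 + 150642304) = 3594*150682050 = 541551287700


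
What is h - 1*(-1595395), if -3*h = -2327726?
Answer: 7113911/3 ≈ 2.3713e+6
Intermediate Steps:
h = 2327726/3 (h = -⅓*(-2327726) = 2327726/3 ≈ 7.7591e+5)
h - 1*(-1595395) = 2327726/3 - 1*(-1595395) = 2327726/3 + 1595395 = 7113911/3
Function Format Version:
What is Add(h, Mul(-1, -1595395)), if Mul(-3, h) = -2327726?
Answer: Rational(7113911, 3) ≈ 2.3713e+6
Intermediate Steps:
h = Rational(2327726, 3) (h = Mul(Rational(-1, 3), -2327726) = Rational(2327726, 3) ≈ 7.7591e+5)
Add(h, Mul(-1, -1595395)) = Add(Rational(2327726, 3), Mul(-1, -1595395)) = Add(Rational(2327726, 3), 1595395) = Rational(7113911, 3)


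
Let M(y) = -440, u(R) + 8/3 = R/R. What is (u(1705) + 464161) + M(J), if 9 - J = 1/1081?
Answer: 1391158/3 ≈ 4.6372e+5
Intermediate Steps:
J = 9728/1081 (J = 9 - 1/1081 = 9728/1081 ≈ 8.9991)
u(R) = -5/3 (u(R) = -8/3 + R/R = -8/3 + 1 = -5/3)
(u(1705) + 464161) + M(J) = (-5/3 + 464161) - 440 = 1392478/3 - 440 = 1391158/3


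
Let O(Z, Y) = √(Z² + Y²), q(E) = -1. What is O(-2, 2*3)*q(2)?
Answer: -2*√10 ≈ -6.3246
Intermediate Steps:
O(Z, Y) = √(Y² + Z²)
O(-2, 2*3)*q(2) = √((2*3)² + (-2)²)*(-1) = √(6² + 4)*(-1) = √(36 + 4)*(-1) = √40*(-1) = (2*√10)*(-1) = -2*√10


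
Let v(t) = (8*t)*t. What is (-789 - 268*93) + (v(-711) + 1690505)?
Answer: 5708960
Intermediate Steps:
v(t) = 8*t²
(-789 - 268*93) + (v(-711) + 1690505) = (-789 - 268*93) + (8*(-711)² + 1690505) = (-789 - 24924) + (8*505521 + 1690505) = -25713 + (4044168 + 1690505) = -25713 + 5734673 = 5708960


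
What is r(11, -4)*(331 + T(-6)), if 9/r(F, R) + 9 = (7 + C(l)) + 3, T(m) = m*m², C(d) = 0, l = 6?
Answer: 1035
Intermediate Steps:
T(m) = m³
r(F, R) = 9 (r(F, R) = 9/(-9 + ((7 + 0) + 3)) = 9/(-9 + (7 + 3)) = 9/(-9 + 10) = 9/1 = 9*1 = 9)
r(11, -4)*(331 + T(-6)) = 9*(331 + (-6)³) = 9*(331 - 216) = 9*115 = 1035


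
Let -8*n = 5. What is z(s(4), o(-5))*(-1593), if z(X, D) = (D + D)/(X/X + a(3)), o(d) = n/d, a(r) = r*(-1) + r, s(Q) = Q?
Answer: -1593/4 ≈ -398.25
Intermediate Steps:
n = -5/8 (n = -1/8*5 = -5/8 ≈ -0.62500)
a(r) = 0 (a(r) = -r + r = 0)
o(d) = -5/(8*d)
z(X, D) = 2*D (z(X, D) = (D + D)/(X/X + 0) = (2*D)/(1 + 0) = (2*D)/1 = (2*D)*1 = 2*D)
z(s(4), o(-5))*(-1593) = (2*(-5/8/(-5)))*(-1593) = (2*(-5/8*(-1/5)))*(-1593) = (2*(1/8))*(-1593) = (1/4)*(-1593) = -1593/4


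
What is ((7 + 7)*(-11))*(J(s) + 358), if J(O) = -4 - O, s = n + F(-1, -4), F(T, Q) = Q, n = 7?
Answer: -54054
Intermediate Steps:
s = 3 (s = 7 - 4 = 3)
((7 + 7)*(-11))*(J(s) + 358) = ((7 + 7)*(-11))*((-4 - 1*3) + 358) = (14*(-11))*((-4 - 3) + 358) = -154*(-7 + 358) = -154*351 = -54054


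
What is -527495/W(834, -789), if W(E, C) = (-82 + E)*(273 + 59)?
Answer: -527495/249664 ≈ -2.1128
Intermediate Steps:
W(E, C) = -27224 + 332*E (W(E, C) = (-82 + E)*332 = -27224 + 332*E)
-527495/W(834, -789) = -527495/(-27224 + 332*834) = -527495/(-27224 + 276888) = -527495/249664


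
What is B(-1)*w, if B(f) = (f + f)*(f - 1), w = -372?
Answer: -1488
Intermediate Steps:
B(f) = 2*f*(-1 + f) (B(f) = (2*f)*(-1 + f) = 2*f*(-1 + f))
B(-1)*w = (2*(-1)*(-1 - 1))*(-372) = (2*(-1)*(-2))*(-372) = 4*(-372) = -1488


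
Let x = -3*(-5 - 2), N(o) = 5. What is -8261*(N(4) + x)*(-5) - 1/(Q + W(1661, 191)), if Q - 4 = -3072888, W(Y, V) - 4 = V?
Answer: 3299852897771/3072689 ≈ 1.0739e+6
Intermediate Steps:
W(Y, V) = 4 + V
Q = -3072884 (Q = 4 - 3072888 = -3072884)
x = 21 (x = -3*(-7) = 21)
-8261*(N(4) + x)*(-5) - 1/(Q + W(1661, 191)) = -8261*(5 + 21)*(-5) - 1/(-3072884 + (4 + 191)) = -214786*(-5) - 1/(-3072884 + 195) = -8261*(-130) - 1/(-3072689) = 1073930 - 1*(-1/3072689) = 1073930 + 1/3072689 = 3299852897771/3072689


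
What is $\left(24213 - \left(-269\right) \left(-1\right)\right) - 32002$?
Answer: $-8058$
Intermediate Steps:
$\left(24213 - \left(-269\right) \left(-1\right)\right) - 32002 = \left(24213 - 269\right) - 32002 = 23944 - 32002 = -8058$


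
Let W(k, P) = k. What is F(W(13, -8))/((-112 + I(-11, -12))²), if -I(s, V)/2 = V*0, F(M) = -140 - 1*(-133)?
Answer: -1/1792 ≈ -0.00055804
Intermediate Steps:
F(M) = -7 (F(M) = -140 + 133 = -7)
I(s, V) = 0 (I(s, V) = -2*V*0 = -2*0 = 0)
F(W(13, -8))/((-112 + I(-11, -12))²) = -7/(-112 + 0)² = -7/((-112)²) = -7/12544 = -7*1/12544 = -1/1792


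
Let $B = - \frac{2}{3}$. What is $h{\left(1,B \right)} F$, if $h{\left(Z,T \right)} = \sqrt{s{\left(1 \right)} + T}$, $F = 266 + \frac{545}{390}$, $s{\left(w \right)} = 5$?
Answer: $\frac{20857 \sqrt{39}}{234} \approx 556.63$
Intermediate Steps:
$F = \frac{20857}{78}$ ($F = 266 + 545 \cdot \frac{1}{390} = 266 + \frac{109}{78} = \frac{20857}{78} \approx 267.4$)
$B = - \frac{2}{3}$ ($B = \left(-2\right) \frac{1}{3} = - \frac{2}{3} \approx -0.66667$)
$h{\left(Z,T \right)} = \sqrt{5 + T}$
$h{\left(1,B \right)} F = \sqrt{5 - \frac{2}{3}} \cdot \frac{20857}{78} = \sqrt{\frac{13}{3}} \cdot \frac{20857}{78} = \frac{\sqrt{39}}{3} \cdot \frac{20857}{78} = \frac{20857 \sqrt{39}}{234}$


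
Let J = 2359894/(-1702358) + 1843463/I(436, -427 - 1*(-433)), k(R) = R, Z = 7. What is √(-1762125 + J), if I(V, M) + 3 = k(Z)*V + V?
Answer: I*√1094611753676970447595/24927385 ≈ 1327.3*I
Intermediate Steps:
I(V, M) = -3 + 8*V (I(V, M) = -3 + (7*V + V) = -3 + 8*V)
J = 92059110446/174491695 (J = 2359894/(-1702358) + 1843463/(-3 + 8*436) = 2359894*(-1/1702358) + 1843463/(-3 + 3488) = -1179947/851179 + 1843463/3485 = -1179947/851179 + 1843463*(1/3485) = -1179947/851179 + 108439/205 = 92059110446/174491695 ≈ 527.58)
√(-1762125 + J) = √(-1762125 + 92059110446/174491695) = √(-307384118941429/174491695) = I*√1094611753676970447595/24927385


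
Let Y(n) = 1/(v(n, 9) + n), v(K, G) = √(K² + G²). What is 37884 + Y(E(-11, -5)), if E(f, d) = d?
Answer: 3068609/81 + √106/81 ≈ 37884.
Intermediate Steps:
v(K, G) = √(G² + K²)
Y(n) = 1/(n + √(81 + n²)) (Y(n) = 1/(√(9² + n²) + n) = 1/(√(81 + n²) + n) = 1/(n + √(81 + n²)))
37884 + Y(E(-11, -5)) = 37884 + 1/(-5 + √(81 + (-5)²)) = 37884 + 1/(-5 + √(81 + 25)) = 37884 + 1/(-5 + √106)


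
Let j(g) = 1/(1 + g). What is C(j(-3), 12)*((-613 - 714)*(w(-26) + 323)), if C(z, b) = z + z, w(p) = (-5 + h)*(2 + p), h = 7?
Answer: 364925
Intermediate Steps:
w(p) = 4 + 2*p (w(p) = (-5 + 7)*(2 + p) = 2*(2 + p) = 4 + 2*p)
C(z, b) = 2*z
C(j(-3), 12)*((-613 - 714)*(w(-26) + 323)) = (2/(1 - 3))*((-613 - 714)*((4 + 2*(-26)) + 323)) = (2/(-2))*(-1327*((4 - 52) + 323)) = (2*(-1/2))*(-1327*(-48 + 323)) = -(-1327)*275 = -1*(-364925) = 364925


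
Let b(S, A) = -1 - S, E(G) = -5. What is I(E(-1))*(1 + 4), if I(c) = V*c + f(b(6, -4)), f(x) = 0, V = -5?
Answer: 125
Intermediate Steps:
I(c) = -5*c (I(c) = -5*c + 0 = -5*c)
I(E(-1))*(1 + 4) = (-5*(-5))*(1 + 4) = 25*5 = 125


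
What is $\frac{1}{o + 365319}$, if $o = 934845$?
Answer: $\frac{1}{1300164} \approx 7.6913 \cdot 10^{-7}$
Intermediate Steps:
$\frac{1}{o + 365319} = \frac{1}{934845 + 365319} = \frac{1}{1300164}$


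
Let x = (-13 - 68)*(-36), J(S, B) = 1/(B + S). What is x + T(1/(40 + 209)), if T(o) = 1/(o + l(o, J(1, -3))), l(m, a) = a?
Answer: 719754/247 ≈ 2914.0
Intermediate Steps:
T(o) = 1/(-½ + o) (T(o) = 1/(o + 1/(-3 + 1)) = 1/(o + 1/(-2)) = 1/(o - ½) = 1/(-½ + o))
x = 2916 (x = -81*(-36) = 2916)
x + T(1/(40 + 209)) = 2916 + 2/(-1 + 2/(40 + 209)) = 2916 + 2/(-1 + 2/249) = 2916 + 2/(-247/249) = 2916 + 2*(-249/247) = 2916 - 498/247 = 719754/247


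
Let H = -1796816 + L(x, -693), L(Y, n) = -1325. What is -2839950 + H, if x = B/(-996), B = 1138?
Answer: -4638091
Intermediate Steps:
x = -569/498 (x = 1138/(-996) = 1138*(-1/996) = -569/498 ≈ -1.1426)
H = -1798141 (H = -1796816 - 1325 = -1798141)
-2839950 + H = -2839950 - 1798141 = -4638091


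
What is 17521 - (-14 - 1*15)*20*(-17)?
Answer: 7661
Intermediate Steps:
17521 - (-14 - 1*15)*20*(-17) = 17521 - (-14 - 15)*20*(-17) = 17521 - (-29*20)*(-17) = 17521 - (-580)*(-17) = 17521 - 1*9860 = 17521 - 9860 = 7661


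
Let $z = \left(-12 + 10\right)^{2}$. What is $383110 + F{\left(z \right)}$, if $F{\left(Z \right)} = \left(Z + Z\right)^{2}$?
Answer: $383174$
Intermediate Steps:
$z = 4$ ($z = \left(-2\right)^{2} = 4$)
$F{\left(Z \right)} = 4 Z^{2}$ ($F{\left(Z \right)} = \left(2 Z\right)^{2} = 4 Z^{2}$)
$383110 + F{\left(z \right)} = 383110 + 4 \cdot 4^{2} = 383110 + 4 \cdot 16 = 383110 + 64 = 383174$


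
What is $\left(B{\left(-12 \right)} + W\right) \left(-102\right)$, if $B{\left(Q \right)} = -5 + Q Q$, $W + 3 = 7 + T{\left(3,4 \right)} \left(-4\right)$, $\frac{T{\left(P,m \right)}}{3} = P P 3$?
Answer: $18462$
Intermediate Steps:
$T{\left(P,m \right)} = 9 P^{2}$ ($T{\left(P,m \right)} = 3 P P 3 = 3 P^{2} \cdot 3 = 3 \cdot 3 P^{2} = 9 P^{2}$)
$W = -320$ ($W = -3 + \left(7 + 9 \cdot 3^{2} \left(-4\right)\right) = -3 + \left(7 + 9 \cdot 9 \left(-4\right)\right) = -3 + \left(7 + 81 \left(-4\right)\right) = -3 + \left(7 - 324\right) = -3 - 317 = -320$)
$B{\left(Q \right)} = -5 + Q^{2}$
$\left(B{\left(-12 \right)} + W\right) \left(-102\right) = \left(\left(-5 + \left(-12\right)^{2}\right) - 320\right) \left(-102\right) = \left(\left(-5 + 144\right) - 320\right) \left(-102\right) = \left(139 - 320\right) \left(-102\right) = \left(-181\right) \left(-102\right) = 18462$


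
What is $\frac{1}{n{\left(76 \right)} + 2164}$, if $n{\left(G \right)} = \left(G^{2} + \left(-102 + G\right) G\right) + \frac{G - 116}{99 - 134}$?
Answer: $\frac{7}{41756} \approx 0.00016764$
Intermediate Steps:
$n{\left(G \right)} = \frac{116}{35} + G^{2} - \frac{G}{35} + G \left(-102 + G\right)$ ($n{\left(G \right)} = \left(G^{2} + G \left(-102 + G\right)\right) + \frac{-116 + G}{-35} = \left(G^{2} + G \left(-102 + G\right)\right) + \left(-116 + G\right) \left(- \frac{1}{35}\right) = \left(G^{2} + G \left(-102 + G\right)\right) - \left(- \frac{116}{35} + \frac{G}{35}\right) = \frac{116}{35} + G^{2} - \frac{G}{35} + G \left(-102 + G\right)$)
$\frac{1}{n{\left(76 \right)} + 2164} = \frac{1}{\left(\frac{116}{35} + 2 \cdot 76^{2} - \frac{271396}{35}\right) + 2164} = \frac{1}{\left(\frac{116}{35} + 2 \cdot 5776 - \frac{271396}{35}\right) + 2164} = \frac{1}{\left(\frac{116}{35} + 11552 - \frac{271396}{35}\right) + 2164} = \frac{1}{\frac{26608}{7} + 2164} = \frac{1}{\frac{41756}{7}} = \frac{7}{41756}$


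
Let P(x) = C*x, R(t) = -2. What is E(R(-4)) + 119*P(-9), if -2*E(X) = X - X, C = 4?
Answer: -4284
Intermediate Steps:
P(x) = 4*x
E(X) = 0 (E(X) = -(X - X)/2 = -½*0 = 0)
E(R(-4)) + 119*P(-9) = 0 + 119*(4*(-9)) = 0 + 119*(-36) = 0 - 4284 = -4284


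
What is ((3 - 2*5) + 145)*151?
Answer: 20838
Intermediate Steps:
((3 - 2*5) + 145)*151 = ((3 - 10) + 145)*151 = (-7 + 145)*151 = 138*151 = 20838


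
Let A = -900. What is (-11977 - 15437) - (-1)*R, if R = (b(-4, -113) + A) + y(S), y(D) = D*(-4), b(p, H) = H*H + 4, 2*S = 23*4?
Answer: -15725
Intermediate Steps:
S = 46 (S = (23*4)/2 = (½)*92 = 46)
b(p, H) = 4 + H² (b(p, H) = H² + 4 = 4 + H²)
y(D) = -4*D
R = 11689 (R = ((4 + (-113)²) - 900) - 4*46 = ((4 + 12769) - 900) - 184 = (12773 - 900) - 184 = 11873 - 184 = 11689)
(-11977 - 15437) - (-1)*R = (-11977 - 15437) - (-1)*11689 = -27414 - 1*(-11689) = -27414 + 11689 = -15725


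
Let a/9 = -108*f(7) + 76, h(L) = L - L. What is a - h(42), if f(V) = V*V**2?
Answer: -332712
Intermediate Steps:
f(V) = V**3
h(L) = 0
a = -332712 (a = 9*(-108*7**3 + 76) = 9*(-108*343 + 76) = 9*(-37044 + 76) = 9*(-36968) = -332712)
a - h(42) = -332712 - 1*0 = -332712 + 0 = -332712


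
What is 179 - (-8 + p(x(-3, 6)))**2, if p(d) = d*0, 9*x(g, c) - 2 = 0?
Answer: 115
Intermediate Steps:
x(g, c) = 2/9 (x(g, c) = 2/9 + (1/9)*0 = 2/9 + 0 = 2/9)
p(d) = 0
179 - (-8 + p(x(-3, 6)))**2 = 179 - (-8 + 0)**2 = 179 - 1*(-8)**2 = 179 - 1*64 = 179 - 64 = 115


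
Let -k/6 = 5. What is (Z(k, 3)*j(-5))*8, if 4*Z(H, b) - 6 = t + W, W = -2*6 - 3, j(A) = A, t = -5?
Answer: 140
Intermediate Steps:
k = -30 (k = -6*5 = -30)
W = -15 (W = -12 - 3 = -15)
Z(H, b) = -7/2 (Z(H, b) = 3/2 + (-5 - 15)/4 = 3/2 + (¼)*(-20) = 3/2 - 5 = -7/2)
(Z(k, 3)*j(-5))*8 = -7/2*(-5)*8 = (35/2)*8 = 140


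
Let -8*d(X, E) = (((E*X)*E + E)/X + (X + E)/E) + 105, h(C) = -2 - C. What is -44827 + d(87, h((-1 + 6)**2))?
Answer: -93815789/2088 ≈ -44931.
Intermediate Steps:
d(X, E) = -105/8 - (E + X)/(8*E) - (E + X*E**2)/(8*X) (d(X, E) = -((((E*X)*E + E)/X + (X + E)/E) + 105)/8 = -(((X*E**2 + E)/X + (E + X)/E) + 105)/8 = -(((E + X*E**2)/X + (E + X)/E) + 105)/8 = -(((E + X)/E + (E + X*E**2)/X) + 105)/8 = -(105 + (E + X)/E + (E + X*E**2)/X)/8 = -105/8 - (E + X)/(8*E) - (E + X*E**2)/(8*X))
-44827 + d(87, h((-1 + 6)**2)) = -44827 + (-53/4 - (-2 - (-1 + 6)**2)**2/8 - 1/8*(-2 - (-1 + 6)**2)/87 - 1/8*87/(-2 - (-1 + 6)**2)) = -44827 + (-53/4 - (-2 - 1*5**2)**2/8 - 1/8*(-2 - 1*5**2)*1/87 - 1/8*87/(-2 - 1*5**2)) = -44827 + (-53/4 - (-2 - 1*25)**2/8 - 1/8*(-2 - 1*25)*1/87 - 1/8*87/(-2 - 1*25)) = -44827 + (-53/4 - (-2 - 25)**2/8 - 1/8*(-2 - 25)*1/87 - 1/8*87/(-2 - 25)) = -44827 + (-53/4 - 1/8*(-27)**2 - 1/8*(-27)*1/87 - 1/8*87/(-27)) = -44827 + (-53/4 - 1/8*729 + 9/232 - 1/8*87*(-1/27)) = -44827 + (-53/4 - 729/8 + 9/232 + 29/72) = -44827 - 217013/2088 = -93815789/2088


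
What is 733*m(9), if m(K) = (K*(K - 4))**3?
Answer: 66794625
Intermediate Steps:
m(K) = K**3*(-4 + K)**3 (m(K) = (K*(-4 + K))**3 = K**3*(-4 + K)**3)
733*m(9) = 733*(9**3*(-4 + 9)**3) = 733*(729*5**3) = 733*(729*125) = 733*91125 = 66794625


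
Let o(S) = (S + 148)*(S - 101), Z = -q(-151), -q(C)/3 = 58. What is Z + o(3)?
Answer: -14624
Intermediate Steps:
q(C) = -174 (q(C) = -3*58 = -174)
Z = 174 (Z = -1*(-174) = 174)
o(S) = (-101 + S)*(148 + S) (o(S) = (148 + S)*(-101 + S) = (-101 + S)*(148 + S))
Z + o(3) = 174 + (-14948 + 3**2 + 47*3) = 174 + (-14948 + 9 + 141) = 174 - 14798 = -14624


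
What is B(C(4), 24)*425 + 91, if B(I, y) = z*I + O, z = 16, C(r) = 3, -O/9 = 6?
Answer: -2459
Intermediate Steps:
O = -54 (O = -9*6 = -54)
B(I, y) = -54 + 16*I (B(I, y) = 16*I - 54 = -54 + 16*I)
B(C(4), 24)*425 + 91 = (-54 + 16*3)*425 + 91 = (-54 + 48)*425 + 91 = -6*425 + 91 = -2550 + 91 = -2459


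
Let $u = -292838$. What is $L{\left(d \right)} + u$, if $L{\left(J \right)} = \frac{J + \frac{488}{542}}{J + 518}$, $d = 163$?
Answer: $- \frac{54043501321}{184551} \approx -2.9284 \cdot 10^{5}$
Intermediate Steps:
$L{\left(J \right)} = \frac{\frac{244}{271} + J}{518 + J}$ ($L{\left(J \right)} = \frac{J + 488 \cdot \frac{1}{542}}{518 + J} = \frac{J + \frac{244}{271}}{518 + J} = \frac{\frac{244}{271} + J}{518 + J}$)
$L{\left(d \right)} + u = \frac{\frac{244}{271} + 163}{518 + 163} - 292838 = \frac{1}{681} \cdot \frac{44417}{271} - 292838 = \frac{44417}{184551} - 292838 = - \frac{54043501321}{184551}$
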